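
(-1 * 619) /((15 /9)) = -1857 /5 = -371.40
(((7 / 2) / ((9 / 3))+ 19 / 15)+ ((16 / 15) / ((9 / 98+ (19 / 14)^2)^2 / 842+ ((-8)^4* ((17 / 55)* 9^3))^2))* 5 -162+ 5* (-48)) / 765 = -333032241279798010976371417 / 637614910934469351565398450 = -0.52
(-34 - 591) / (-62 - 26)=7.10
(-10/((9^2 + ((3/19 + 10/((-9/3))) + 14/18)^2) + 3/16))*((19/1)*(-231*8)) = 164273598720/40673659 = 4038.82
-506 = -506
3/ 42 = 1/ 14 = 0.07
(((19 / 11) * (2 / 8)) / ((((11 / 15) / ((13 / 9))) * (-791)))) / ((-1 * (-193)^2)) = 1235 / 42781668468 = 0.00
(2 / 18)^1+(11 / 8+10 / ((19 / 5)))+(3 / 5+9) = 93829 / 6840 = 13.72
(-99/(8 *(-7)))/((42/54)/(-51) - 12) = -45441/308840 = -0.15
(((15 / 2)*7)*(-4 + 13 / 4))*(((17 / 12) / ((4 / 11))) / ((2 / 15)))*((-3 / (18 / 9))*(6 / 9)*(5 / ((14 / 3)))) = 631125 / 512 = 1232.67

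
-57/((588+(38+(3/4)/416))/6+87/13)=-0.51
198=198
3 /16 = 0.19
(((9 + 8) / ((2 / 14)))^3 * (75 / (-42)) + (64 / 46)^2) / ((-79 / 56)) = 2133111.29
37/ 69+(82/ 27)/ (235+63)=50560/ 92529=0.55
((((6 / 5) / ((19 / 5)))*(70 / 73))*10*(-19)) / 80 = -105 / 146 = -0.72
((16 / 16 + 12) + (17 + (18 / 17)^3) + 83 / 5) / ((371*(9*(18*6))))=1173889 / 8858433780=0.00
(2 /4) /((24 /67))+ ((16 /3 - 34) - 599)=-30061 /48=-626.27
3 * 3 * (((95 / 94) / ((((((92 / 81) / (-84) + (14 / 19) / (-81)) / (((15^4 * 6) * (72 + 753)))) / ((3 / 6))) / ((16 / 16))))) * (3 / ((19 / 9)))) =-4920105689296875 / 68714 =-71602667422.90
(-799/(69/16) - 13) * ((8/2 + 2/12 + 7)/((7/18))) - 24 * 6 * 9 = -1125283/161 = -6989.34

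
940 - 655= 285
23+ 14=37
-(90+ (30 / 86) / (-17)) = -65775 / 731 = -89.98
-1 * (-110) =110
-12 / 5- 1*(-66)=63.60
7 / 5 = 1.40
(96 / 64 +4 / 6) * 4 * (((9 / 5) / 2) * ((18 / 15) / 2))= 117 / 25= 4.68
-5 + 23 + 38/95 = 92/5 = 18.40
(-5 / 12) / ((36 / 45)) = -25 / 48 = -0.52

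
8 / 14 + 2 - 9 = -45 / 7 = -6.43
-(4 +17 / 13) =-69 / 13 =-5.31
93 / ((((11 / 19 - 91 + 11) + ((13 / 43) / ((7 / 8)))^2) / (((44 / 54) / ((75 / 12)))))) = -4696031032 / 30715066125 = -0.15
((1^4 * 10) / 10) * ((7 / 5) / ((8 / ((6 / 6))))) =7 / 40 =0.18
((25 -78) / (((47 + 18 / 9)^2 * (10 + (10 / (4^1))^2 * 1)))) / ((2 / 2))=-212 / 156065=-0.00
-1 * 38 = -38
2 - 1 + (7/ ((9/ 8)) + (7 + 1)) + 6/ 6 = 146/ 9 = 16.22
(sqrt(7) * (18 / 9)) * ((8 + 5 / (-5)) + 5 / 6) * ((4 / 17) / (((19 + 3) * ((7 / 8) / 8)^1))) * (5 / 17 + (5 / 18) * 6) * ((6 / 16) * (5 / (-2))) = -188000 * sqrt(7) / 66759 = -7.45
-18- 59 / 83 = -1553 / 83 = -18.71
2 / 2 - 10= -9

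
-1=-1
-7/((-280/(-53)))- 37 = -38.32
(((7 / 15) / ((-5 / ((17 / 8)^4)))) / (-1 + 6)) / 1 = -584647 / 1536000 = -0.38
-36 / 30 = -6 / 5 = -1.20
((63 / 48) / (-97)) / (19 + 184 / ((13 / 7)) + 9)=-39 / 366272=-0.00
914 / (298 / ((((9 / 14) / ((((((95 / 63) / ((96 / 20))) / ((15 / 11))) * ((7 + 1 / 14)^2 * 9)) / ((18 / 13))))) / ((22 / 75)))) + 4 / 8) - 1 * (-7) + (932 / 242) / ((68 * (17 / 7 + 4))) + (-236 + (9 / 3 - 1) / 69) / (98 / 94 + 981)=485503171030835314 / 70790747242372245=6.86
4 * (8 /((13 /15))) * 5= 184.62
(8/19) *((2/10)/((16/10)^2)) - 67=-10179/152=-66.97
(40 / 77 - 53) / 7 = -7.50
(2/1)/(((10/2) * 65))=2/325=0.01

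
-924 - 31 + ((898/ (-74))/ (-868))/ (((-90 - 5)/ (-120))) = -145683511/ 152551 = -954.98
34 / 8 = 17 / 4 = 4.25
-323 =-323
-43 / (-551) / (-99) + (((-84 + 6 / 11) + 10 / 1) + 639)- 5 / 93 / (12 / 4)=28979287 / 51243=565.53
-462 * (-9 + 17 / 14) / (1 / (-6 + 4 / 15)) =-103114 / 5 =-20622.80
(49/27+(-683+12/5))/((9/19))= -1741084/1215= -1432.99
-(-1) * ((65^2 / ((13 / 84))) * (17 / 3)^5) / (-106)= -6460349350 / 4293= -1504856.59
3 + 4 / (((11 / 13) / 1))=85 / 11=7.73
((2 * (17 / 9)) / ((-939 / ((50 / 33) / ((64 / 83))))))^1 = -35275 / 4462128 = -0.01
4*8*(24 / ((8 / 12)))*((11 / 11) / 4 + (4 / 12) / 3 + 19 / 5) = 23968 / 5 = 4793.60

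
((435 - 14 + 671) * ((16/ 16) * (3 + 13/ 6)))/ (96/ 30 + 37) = 28210/ 201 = 140.35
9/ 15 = 3/ 5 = 0.60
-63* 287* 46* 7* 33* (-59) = 11335593654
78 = 78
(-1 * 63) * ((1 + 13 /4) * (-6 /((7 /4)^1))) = 918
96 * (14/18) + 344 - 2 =1250/3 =416.67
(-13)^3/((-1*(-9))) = -2197/9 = -244.11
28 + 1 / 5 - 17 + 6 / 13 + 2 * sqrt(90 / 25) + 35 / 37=6 * sqrt(10) / 5 + 30321 / 2405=16.40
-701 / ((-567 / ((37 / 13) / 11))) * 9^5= 18908073 / 1001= 18889.18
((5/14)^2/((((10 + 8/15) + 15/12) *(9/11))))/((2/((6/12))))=1375/415716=0.00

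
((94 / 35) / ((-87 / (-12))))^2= 141376 / 1030225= 0.14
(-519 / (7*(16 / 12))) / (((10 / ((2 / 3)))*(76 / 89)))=-46191 / 10640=-4.34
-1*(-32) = 32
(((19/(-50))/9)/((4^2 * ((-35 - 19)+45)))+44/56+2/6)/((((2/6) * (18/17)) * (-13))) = -8631461/35380800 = -0.24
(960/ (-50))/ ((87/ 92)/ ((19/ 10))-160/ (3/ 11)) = 251712/ 7684675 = 0.03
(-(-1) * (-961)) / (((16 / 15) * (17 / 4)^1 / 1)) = -14415 / 68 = -211.99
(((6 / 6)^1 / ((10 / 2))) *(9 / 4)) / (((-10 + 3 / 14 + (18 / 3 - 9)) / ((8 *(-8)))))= 2016 / 895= 2.25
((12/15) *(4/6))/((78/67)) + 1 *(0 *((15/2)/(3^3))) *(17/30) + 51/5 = 1247/117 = 10.66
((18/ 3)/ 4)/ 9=1/ 6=0.17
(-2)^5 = -32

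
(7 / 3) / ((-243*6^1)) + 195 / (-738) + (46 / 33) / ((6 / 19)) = 4091635 / 986337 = 4.15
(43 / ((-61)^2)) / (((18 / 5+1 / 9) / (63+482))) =1054575 / 621407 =1.70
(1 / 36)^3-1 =-46655 / 46656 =-1.00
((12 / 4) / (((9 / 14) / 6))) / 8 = 7 / 2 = 3.50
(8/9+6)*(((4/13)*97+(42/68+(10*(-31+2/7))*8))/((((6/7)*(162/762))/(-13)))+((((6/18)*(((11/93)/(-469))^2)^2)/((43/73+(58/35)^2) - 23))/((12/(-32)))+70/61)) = 26233302732459098301829353189275/21996747599393301766218684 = 1192599.16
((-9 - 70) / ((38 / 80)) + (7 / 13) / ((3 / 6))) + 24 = -34886 / 247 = -141.24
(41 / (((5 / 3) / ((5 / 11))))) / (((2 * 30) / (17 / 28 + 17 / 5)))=2091 / 2800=0.75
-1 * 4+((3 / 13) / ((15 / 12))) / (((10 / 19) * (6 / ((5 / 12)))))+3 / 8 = -5617 / 1560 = -3.60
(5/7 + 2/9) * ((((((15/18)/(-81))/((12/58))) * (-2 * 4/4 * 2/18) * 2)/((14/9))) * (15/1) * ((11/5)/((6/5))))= 470525/1285956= 0.37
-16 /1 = -16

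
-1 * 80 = -80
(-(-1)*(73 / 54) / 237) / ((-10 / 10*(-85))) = 73 / 1087830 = 0.00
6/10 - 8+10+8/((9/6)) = 119/15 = 7.93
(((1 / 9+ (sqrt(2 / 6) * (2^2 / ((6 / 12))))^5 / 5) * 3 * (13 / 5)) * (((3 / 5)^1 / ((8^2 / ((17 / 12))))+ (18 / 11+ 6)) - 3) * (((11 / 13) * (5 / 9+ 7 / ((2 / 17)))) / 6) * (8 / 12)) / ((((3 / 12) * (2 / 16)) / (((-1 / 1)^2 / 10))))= 70769827 / 972000+ 72468302848 * sqrt(3) / 455625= 275559.85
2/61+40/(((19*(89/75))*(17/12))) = 1.29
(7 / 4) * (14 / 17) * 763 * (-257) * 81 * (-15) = 11674277685 / 34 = 343361108.38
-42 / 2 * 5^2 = -525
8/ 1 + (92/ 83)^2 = 63576/ 6889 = 9.23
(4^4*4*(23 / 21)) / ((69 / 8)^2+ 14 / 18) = 4521984 / 303079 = 14.92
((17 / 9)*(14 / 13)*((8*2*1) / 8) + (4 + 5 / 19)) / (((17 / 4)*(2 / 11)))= 407462 / 37791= 10.78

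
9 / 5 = 1.80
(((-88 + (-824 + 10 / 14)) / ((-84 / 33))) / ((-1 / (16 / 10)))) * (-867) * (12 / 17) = 85886856 / 245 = 350558.60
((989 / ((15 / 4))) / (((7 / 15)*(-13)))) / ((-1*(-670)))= -1978 / 30485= -0.06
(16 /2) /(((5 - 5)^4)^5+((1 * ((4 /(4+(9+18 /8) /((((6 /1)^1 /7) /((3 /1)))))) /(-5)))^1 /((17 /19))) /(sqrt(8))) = -29495 * sqrt(2) /38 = -1097.69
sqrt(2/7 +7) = 2.70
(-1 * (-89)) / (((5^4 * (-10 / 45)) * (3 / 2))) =-0.43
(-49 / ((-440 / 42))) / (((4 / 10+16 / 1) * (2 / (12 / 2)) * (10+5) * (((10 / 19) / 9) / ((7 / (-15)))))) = -410571 / 902000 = -0.46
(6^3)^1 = 216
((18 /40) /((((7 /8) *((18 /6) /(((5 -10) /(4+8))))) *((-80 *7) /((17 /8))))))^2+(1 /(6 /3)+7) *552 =16285925376289 /3933798400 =4140.00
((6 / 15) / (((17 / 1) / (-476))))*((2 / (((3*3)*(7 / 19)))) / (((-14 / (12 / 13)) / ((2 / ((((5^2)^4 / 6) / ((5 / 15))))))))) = 2432 / 533203125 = 0.00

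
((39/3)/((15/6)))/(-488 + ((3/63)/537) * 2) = -146601/13757935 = -0.01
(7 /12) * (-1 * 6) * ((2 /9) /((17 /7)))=-49 /153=-0.32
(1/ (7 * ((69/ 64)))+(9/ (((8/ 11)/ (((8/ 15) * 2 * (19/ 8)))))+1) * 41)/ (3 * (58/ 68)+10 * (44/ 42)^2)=4574534097/ 46673210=98.01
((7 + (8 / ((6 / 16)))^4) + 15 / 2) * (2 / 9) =33556781 / 729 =46031.25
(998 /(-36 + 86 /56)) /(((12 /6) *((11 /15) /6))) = -251496 /2123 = -118.46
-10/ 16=-5/ 8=-0.62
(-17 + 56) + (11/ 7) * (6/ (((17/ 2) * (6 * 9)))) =41791/ 1071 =39.02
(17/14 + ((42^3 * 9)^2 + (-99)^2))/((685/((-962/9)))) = -2994014386899887/43155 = -69378157499.71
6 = 6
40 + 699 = 739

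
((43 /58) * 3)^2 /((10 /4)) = 16641 /8410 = 1.98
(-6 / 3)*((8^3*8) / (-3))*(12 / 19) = 32768 / 19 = 1724.63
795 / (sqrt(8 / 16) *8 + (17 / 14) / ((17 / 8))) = -5565 / 388 + 38955 *sqrt(2) / 388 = 127.64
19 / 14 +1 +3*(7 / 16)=411 / 112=3.67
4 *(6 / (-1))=-24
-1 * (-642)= 642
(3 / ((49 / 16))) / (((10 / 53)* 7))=1272 / 1715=0.74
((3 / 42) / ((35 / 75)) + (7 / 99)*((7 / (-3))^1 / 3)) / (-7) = -8563 / 611226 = -0.01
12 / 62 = 6 / 31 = 0.19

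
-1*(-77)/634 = 77/634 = 0.12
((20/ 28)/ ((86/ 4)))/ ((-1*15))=-2/ 903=-0.00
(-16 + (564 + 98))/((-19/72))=-2448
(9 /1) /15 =3 /5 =0.60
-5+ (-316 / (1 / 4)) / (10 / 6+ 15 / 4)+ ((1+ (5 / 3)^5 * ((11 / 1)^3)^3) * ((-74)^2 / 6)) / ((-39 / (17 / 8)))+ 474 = -428722785983415227 / 284310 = -1507941282344.68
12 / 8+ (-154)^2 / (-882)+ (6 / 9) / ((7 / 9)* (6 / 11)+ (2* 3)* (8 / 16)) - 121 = -297359 / 2034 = -146.19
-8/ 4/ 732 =-1/ 366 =-0.00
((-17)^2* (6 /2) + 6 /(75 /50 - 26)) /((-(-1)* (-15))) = -14157 /245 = -57.78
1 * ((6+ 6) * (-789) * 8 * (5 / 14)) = -189360 / 7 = -27051.43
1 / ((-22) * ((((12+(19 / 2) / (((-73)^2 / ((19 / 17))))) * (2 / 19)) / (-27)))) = 46474209 / 47841046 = 0.97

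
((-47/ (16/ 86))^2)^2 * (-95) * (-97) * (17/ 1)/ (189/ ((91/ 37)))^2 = 108045154582.84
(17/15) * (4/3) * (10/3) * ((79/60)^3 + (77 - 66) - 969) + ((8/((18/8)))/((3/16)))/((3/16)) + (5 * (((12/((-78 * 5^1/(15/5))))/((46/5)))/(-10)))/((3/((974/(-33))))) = -11300024923393/2397681000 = -4712.90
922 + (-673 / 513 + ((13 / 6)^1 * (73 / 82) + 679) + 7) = 135336163 / 84132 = 1608.62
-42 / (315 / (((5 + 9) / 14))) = -2 / 15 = -0.13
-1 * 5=-5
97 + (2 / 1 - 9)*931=-6420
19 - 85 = -66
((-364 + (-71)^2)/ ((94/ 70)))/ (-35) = -4677/ 47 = -99.51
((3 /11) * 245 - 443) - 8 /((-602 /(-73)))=-1248750 /3311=-377.15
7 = 7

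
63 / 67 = 0.94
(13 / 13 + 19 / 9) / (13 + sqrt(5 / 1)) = 91 / 369-7 * sqrt(5) / 369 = 0.20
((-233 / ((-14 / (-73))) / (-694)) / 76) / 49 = 17009 / 36182384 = 0.00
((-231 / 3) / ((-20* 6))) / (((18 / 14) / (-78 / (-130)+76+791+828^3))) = 84991978379 / 300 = 283306594.60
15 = 15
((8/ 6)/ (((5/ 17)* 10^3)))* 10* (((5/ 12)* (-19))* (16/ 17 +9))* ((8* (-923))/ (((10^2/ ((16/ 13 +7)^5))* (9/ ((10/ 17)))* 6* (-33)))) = -18920422847143/ 5759646750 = -3285.00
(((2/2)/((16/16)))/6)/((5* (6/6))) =1/30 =0.03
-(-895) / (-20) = -179 / 4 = -44.75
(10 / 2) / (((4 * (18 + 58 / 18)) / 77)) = 3465 / 764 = 4.54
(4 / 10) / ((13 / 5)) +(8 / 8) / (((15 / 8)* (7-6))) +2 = 524 / 195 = 2.69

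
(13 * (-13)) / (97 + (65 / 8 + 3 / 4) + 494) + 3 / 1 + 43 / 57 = 949922 / 273543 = 3.47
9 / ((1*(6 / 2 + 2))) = 9 / 5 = 1.80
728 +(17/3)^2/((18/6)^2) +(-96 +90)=58771/81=725.57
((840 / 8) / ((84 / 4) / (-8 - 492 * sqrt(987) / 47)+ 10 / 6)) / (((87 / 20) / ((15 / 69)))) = 325458000 * sqrt(987) / 84748177579+ 266966364000 / 84748177579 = 3.27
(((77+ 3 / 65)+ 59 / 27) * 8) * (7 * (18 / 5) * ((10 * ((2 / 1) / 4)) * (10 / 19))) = 31147424 / 741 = 42034.31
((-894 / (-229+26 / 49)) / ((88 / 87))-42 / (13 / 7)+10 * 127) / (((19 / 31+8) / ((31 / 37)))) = 7699964039653 / 63260571660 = 121.72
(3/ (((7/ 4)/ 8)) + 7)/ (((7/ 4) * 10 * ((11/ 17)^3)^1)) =284954/ 65219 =4.37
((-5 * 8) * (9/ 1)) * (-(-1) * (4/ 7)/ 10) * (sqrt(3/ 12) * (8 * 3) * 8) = -13824/ 7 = -1974.86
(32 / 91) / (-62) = -16 / 2821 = -0.01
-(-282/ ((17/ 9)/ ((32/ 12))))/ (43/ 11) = 74448/ 731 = 101.84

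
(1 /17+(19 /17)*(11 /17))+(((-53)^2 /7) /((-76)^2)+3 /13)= 164397173 /151903024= 1.08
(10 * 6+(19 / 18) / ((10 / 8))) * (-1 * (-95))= 52022 / 9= 5780.22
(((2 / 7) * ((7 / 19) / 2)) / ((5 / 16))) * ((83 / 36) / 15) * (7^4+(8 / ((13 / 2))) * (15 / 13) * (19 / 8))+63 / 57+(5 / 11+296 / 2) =5049706378 / 23841675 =211.80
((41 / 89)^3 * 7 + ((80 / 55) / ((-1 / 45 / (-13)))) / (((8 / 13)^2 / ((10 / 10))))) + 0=69717987853 / 31018636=2247.62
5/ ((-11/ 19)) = -95/ 11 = -8.64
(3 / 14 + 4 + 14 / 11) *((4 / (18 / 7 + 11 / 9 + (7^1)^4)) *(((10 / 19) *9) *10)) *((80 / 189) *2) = 3120000 / 8524901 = 0.37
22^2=484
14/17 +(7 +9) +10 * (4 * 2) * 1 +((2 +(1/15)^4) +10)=93656267/860625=108.82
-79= -79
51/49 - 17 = -782/49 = -15.96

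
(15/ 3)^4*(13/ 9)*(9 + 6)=40625/ 3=13541.67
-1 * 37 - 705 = -742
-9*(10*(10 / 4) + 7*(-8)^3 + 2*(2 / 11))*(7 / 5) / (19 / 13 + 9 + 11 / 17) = 4036.41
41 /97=0.42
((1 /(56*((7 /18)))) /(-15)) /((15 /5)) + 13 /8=3183 /1960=1.62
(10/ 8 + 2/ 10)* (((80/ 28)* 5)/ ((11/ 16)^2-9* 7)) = -37120/ 112049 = -0.33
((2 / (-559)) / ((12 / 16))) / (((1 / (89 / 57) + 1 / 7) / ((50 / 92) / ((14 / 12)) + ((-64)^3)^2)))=-984681382156819 / 2352831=-418509184.11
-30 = -30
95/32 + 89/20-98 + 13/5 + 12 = -75.98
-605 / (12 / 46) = -13915 / 6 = -2319.17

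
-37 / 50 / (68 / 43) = -1591 / 3400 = -0.47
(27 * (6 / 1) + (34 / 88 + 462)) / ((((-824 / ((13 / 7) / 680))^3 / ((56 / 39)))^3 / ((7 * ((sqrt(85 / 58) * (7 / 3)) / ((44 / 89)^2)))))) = -1050379442287097 * sqrt(4930) / 10216881602207316621080812131139870252314304815562752000000000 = -0.00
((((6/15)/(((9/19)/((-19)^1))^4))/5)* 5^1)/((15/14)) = 475539765148/492075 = 966396.92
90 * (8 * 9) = 6480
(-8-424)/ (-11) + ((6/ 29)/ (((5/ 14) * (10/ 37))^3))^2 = 119623337150556636/ 2258544921875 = 52964.78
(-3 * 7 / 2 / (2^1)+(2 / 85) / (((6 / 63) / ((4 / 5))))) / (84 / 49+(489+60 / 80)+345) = -20041 / 3317975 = -0.01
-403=-403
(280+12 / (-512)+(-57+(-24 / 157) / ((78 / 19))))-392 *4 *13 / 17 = -4335157531 / 4441216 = -976.12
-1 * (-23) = 23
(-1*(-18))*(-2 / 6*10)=-60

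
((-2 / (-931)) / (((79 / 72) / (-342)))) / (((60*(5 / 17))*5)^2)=-5202 / 60484375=-0.00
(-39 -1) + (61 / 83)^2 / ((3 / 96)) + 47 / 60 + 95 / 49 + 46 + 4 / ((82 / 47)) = 23499622627 / 830400060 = 28.30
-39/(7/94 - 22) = 1222/687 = 1.78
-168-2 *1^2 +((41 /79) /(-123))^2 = -9548729 /56169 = -170.00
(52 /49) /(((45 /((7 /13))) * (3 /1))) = 4 /945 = 0.00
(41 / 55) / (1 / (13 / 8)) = 533 / 440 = 1.21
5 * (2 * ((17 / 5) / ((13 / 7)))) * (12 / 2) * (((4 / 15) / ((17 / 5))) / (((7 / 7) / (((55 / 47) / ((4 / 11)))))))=16940 / 611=27.73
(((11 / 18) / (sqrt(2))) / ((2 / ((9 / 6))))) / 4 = 0.08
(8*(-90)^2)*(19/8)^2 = 731025/2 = 365512.50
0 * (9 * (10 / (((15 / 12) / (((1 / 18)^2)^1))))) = 0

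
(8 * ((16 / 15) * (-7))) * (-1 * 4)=3584 / 15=238.93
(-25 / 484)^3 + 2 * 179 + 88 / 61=2485966821979 / 6916174144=359.44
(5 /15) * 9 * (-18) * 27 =-1458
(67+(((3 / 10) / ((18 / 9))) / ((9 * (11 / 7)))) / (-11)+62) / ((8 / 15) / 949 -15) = -888769817 / 103342228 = -8.60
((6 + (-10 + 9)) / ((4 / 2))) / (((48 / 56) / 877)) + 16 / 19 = 583397 / 228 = 2558.76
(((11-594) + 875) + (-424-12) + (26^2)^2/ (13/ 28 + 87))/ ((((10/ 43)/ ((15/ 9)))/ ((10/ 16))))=167198405/ 7347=22757.37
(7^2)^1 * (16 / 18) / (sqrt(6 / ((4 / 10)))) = 392 * sqrt(15) / 135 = 11.25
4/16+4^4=1025/4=256.25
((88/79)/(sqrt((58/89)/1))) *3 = 132 *sqrt(5162)/2291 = 4.14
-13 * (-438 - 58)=6448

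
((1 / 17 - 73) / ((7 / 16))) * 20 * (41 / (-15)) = 3253760 / 357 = 9114.17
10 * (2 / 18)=10 / 9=1.11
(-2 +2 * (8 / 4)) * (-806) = -1612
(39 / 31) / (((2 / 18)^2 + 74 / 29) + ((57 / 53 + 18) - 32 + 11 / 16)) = -77686128 / 597310139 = -0.13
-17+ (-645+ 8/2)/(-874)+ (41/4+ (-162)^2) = 45863995/1748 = 26237.98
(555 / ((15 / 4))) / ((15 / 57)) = 2812 / 5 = 562.40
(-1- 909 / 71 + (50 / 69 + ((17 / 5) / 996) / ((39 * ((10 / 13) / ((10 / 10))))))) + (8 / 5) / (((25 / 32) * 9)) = -15675707323 / 1219851000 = -12.85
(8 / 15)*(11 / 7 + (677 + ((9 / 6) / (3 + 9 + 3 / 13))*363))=2146132 / 5565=385.65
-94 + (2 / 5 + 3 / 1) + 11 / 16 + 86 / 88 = -78263 / 880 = -88.94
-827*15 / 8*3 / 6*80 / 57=-20675 / 19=-1088.16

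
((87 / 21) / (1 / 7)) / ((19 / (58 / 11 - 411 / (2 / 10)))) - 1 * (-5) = -652818 / 209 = -3123.53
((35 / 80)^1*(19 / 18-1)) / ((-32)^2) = 7 / 294912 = 0.00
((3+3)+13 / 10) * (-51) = -3723 / 10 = -372.30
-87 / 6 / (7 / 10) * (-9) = 1305 / 7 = 186.43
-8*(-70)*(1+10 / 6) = 4480 / 3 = 1493.33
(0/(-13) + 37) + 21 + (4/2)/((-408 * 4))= 47327/816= 58.00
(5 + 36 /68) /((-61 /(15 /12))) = -235 /2074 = -0.11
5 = 5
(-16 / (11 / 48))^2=589824 / 121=4874.58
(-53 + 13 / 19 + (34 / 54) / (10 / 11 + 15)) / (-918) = 4693097 / 82413450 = 0.06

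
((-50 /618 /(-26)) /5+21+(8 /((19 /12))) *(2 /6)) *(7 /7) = 3462749 /152646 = 22.68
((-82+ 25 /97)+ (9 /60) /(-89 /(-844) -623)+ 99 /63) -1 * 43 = -73279796034 /594943195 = -123.17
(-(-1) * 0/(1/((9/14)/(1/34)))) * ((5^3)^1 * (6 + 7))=0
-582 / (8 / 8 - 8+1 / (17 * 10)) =83.21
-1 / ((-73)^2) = -0.00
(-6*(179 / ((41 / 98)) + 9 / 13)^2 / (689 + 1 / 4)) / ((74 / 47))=-9808601498300 / 9659878267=-1015.40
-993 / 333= -331 / 111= -2.98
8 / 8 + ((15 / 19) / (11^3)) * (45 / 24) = 202537 / 202312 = 1.00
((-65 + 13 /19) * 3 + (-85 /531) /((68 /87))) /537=-2598283 /7223724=-0.36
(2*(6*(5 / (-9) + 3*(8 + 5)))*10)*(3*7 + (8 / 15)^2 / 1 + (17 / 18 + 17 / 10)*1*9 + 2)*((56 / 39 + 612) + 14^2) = 925706093056 / 5265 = 175822619.76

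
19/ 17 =1.12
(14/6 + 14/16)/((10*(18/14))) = 539/2160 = 0.25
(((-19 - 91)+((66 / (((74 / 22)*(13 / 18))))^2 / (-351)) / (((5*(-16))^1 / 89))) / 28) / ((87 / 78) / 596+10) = -482476550446 / 1255044351015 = -0.38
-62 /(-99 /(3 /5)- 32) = 62 /197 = 0.31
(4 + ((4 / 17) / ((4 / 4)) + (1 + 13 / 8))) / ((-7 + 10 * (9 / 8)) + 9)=933 / 1802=0.52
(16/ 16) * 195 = 195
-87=-87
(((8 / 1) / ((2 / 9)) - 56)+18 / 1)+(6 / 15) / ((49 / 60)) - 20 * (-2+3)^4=-1054 / 49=-21.51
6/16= 3/8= 0.38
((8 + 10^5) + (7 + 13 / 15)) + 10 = 1500388 / 15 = 100025.87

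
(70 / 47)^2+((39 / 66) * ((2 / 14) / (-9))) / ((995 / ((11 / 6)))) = 3685849283 / 1661653980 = 2.22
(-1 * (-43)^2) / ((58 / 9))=-16641 / 58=-286.91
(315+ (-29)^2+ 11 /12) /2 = 13883 /24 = 578.46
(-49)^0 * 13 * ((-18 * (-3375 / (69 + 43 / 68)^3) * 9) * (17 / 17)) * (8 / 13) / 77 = 11002604544 / 65394415471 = 0.17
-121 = -121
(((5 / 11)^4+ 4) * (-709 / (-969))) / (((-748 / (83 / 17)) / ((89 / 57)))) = -309995462387 / 10283001344748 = -0.03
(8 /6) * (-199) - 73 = -1015 /3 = -338.33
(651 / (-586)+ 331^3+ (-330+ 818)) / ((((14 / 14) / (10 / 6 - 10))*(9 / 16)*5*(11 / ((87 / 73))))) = -2739068591320 / 235279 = -11641789.50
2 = 2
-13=-13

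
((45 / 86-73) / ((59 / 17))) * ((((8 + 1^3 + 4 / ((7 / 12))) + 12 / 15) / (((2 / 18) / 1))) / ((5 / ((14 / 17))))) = -32704551 / 63425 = -515.64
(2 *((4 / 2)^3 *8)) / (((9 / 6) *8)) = 32 / 3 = 10.67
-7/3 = -2.33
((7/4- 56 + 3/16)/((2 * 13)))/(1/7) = -6055/416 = -14.56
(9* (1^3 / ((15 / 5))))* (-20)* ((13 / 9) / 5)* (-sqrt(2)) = 52* sqrt(2) / 3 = 24.51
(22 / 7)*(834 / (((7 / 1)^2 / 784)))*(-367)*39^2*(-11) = 1802588838336 / 7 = 257512691190.86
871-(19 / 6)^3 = 181277 / 216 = 839.25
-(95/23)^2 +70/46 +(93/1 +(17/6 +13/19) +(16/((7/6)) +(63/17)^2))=13227945923/121999038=108.43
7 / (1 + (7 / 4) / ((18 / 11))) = 504 / 149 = 3.38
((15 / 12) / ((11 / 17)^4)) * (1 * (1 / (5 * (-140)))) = -83521 / 8198960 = -0.01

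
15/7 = 2.14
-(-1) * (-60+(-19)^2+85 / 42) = 12727 / 42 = 303.02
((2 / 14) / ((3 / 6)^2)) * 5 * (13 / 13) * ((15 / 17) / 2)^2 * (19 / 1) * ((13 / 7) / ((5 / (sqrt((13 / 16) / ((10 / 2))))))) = 11115 * sqrt(65) / 56644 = 1.58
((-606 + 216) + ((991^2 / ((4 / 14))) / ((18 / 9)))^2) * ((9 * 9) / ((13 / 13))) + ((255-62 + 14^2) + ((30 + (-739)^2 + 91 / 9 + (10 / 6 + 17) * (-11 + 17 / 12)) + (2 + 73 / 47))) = 1619258125946748967 / 6768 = 239252087167072.84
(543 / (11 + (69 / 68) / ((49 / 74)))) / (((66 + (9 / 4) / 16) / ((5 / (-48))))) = -354760 / 5198871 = -0.07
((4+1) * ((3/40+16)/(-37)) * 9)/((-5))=5787/1480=3.91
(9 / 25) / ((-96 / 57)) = -171 / 800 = -0.21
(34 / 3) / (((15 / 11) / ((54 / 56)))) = 8.01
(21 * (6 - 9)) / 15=-21 / 5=-4.20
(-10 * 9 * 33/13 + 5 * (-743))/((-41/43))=2204395/533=4135.83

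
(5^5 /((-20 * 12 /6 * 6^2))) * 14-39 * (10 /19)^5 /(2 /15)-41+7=-27167913829 /356558256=-76.19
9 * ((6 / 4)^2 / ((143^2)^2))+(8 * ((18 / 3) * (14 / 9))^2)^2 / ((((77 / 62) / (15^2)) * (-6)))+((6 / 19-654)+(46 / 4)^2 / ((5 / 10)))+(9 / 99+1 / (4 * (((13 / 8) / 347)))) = -12583190195379889145 / 858067605252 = -14664567.36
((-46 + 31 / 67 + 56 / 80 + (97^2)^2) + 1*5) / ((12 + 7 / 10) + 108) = 59314591579 / 80869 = 733465.13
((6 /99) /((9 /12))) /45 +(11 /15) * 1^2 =0.74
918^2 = 842724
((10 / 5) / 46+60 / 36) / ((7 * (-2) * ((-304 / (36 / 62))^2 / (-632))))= 125847 / 446834248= 0.00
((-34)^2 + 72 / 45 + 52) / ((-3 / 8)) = -16128 / 5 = -3225.60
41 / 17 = 2.41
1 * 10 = 10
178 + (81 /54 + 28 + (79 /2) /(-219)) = 45403 /219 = 207.32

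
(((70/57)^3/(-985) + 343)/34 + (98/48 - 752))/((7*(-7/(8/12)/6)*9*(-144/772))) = -708504346072517/19692951007464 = -35.98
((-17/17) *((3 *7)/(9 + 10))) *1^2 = -21/19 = -1.11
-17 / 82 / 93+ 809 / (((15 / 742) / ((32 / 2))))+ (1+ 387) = 24429301171 / 38130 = 640684.53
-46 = -46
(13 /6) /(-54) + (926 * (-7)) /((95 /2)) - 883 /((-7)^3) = -1413960113 /10557540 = -133.93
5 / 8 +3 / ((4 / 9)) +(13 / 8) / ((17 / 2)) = 1029 / 136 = 7.57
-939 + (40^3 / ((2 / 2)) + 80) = 63141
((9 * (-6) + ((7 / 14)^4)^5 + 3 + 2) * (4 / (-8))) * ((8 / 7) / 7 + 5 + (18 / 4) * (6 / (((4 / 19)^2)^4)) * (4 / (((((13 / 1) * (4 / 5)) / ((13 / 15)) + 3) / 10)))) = 457138258.54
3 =3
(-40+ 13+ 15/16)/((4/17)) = -110.77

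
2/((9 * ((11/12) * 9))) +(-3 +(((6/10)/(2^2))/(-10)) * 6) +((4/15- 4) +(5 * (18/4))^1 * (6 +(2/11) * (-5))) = 3200147/29700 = 107.75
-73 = -73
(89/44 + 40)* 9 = 16641/44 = 378.20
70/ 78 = 35/ 39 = 0.90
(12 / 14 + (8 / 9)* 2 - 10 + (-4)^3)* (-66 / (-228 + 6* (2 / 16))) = -395648 / 19089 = -20.73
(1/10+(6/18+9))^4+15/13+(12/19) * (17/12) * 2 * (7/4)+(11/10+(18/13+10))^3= 333690044169433/33811830000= 9869.03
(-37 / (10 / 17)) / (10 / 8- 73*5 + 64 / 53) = 66674 / 384295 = 0.17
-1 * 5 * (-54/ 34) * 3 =405/ 17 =23.82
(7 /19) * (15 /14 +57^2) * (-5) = -227505 /38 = -5986.97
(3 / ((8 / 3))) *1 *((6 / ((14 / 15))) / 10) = 81 / 112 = 0.72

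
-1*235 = -235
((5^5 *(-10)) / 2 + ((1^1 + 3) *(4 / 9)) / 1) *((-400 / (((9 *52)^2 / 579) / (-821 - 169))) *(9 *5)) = -373141133750 / 507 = -735978567.55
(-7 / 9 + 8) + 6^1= 119 / 9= 13.22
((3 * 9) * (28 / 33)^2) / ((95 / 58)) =11.87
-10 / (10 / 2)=-2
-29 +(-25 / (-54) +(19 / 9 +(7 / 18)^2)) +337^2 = 36787843 / 324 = 113542.73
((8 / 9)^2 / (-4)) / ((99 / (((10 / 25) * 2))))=-64 / 40095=-0.00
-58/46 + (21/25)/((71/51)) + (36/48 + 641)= 104690407/163300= 641.09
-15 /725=-3 /145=-0.02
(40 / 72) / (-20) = -1 / 36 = -0.03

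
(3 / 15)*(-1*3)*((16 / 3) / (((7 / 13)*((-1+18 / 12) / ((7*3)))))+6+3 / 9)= -1267 / 5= -253.40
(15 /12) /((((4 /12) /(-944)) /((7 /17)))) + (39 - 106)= -25919 /17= -1524.65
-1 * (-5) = 5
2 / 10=1 / 5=0.20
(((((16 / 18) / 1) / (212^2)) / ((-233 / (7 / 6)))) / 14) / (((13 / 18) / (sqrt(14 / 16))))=-sqrt(14) / 408406128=-0.00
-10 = -10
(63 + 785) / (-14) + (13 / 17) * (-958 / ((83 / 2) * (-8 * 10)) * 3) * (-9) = -13142183 / 197540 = -66.53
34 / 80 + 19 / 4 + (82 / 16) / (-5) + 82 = 1723 / 20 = 86.15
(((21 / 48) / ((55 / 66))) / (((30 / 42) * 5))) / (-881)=-147 / 881000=-0.00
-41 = -41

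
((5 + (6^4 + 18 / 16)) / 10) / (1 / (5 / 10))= 10417 / 160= 65.11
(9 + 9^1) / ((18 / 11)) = 11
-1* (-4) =4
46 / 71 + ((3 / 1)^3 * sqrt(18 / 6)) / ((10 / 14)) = 46 / 71 + 189 * sqrt(3) / 5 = 66.12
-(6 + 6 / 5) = -36 / 5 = -7.20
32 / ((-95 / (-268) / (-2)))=-17152 / 95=-180.55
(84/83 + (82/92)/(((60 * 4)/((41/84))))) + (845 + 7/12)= 65163331043/76970880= 846.60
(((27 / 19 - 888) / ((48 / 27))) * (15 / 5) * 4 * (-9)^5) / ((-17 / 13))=-349132822155 / 1292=-270226642.53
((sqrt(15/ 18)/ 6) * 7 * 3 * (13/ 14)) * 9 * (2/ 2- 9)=-39 * sqrt(30)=-213.61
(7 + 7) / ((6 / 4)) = 28 / 3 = 9.33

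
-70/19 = -3.68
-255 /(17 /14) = -210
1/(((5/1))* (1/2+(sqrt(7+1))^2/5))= 2/21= 0.10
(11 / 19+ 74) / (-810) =-1417 / 15390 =-0.09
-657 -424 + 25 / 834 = -901529 / 834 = -1080.97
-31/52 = -0.60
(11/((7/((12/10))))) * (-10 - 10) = -264/7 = -37.71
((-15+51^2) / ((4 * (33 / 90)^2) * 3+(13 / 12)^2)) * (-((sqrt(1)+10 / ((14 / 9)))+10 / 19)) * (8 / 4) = -19699113600 / 1334389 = -14762.65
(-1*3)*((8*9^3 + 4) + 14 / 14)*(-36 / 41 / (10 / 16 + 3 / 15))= 8405280 / 451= 18636.98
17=17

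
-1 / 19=-0.05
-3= -3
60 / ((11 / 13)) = 780 / 11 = 70.91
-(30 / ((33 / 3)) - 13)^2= -12769 / 121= -105.53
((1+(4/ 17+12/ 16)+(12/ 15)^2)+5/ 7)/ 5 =39741/ 59500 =0.67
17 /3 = 5.67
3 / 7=0.43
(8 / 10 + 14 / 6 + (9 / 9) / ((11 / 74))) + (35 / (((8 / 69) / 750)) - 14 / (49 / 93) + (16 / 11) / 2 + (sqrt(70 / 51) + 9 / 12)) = sqrt(3570) / 51 + 261481624 / 1155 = 226392.19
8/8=1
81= 81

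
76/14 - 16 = -74/7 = -10.57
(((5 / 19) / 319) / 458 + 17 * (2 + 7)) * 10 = 2123592595 / 1387969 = 1530.00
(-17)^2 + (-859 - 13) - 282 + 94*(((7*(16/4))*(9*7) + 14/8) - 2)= 329855/2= 164927.50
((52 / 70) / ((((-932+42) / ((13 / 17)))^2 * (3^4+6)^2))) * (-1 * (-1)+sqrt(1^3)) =2197 / 15160880140875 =0.00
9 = 9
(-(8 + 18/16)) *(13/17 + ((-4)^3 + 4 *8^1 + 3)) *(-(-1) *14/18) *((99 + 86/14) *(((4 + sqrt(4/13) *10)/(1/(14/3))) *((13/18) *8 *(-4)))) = -4814028800 *sqrt(13)/1377-12516474880/1377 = -21694773.10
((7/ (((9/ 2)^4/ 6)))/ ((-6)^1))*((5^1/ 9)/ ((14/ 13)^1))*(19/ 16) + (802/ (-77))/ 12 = -3993989/ 4546773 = -0.88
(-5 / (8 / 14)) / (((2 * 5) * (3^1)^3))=-7 / 216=-0.03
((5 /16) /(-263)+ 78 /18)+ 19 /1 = 294545 /12624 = 23.33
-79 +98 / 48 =-1847 / 24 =-76.96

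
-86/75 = -1.15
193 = 193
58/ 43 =1.35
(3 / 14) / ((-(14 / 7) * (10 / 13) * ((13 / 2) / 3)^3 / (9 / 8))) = -729 / 47320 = -0.02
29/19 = 1.53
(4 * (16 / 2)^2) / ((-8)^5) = -1 / 128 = -0.01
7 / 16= 0.44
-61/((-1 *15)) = 61/15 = 4.07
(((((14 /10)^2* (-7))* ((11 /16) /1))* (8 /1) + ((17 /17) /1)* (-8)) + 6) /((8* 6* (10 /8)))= -1291 /1000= -1.29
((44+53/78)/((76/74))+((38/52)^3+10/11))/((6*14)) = 493736423/925692768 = 0.53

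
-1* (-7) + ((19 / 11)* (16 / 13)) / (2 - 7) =4701 / 715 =6.57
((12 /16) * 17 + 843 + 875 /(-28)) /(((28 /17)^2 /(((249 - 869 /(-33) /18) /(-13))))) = -6445487525 /1100736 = -5855.62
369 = 369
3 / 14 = 0.21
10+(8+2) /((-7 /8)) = -1.43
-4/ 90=-2/ 45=-0.04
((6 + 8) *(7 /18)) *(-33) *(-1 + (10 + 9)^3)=-1232154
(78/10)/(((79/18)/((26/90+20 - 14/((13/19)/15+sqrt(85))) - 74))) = -325348286289/3408828275 - 39913965 * sqrt(85)/136353131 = -98.14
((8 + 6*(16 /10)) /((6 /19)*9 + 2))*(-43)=-17974 /115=-156.30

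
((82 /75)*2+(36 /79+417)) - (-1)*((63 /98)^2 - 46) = 374.06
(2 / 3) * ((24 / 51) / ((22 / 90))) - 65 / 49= -395 / 9163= -0.04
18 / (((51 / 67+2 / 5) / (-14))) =-84420 / 389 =-217.02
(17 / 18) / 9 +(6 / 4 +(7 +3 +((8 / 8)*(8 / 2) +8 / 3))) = 1480 / 81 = 18.27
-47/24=-1.96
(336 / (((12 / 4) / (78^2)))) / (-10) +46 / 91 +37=-30986999 / 455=-68103.29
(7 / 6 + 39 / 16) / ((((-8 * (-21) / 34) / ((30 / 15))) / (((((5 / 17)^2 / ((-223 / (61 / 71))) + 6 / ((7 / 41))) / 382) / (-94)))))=-194732368471 / 136392948349056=-0.00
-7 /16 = -0.44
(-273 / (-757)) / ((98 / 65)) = 2535 / 10598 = 0.24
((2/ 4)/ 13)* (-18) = -0.69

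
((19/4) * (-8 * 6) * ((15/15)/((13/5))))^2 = 7689.94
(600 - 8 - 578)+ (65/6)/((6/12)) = 107/3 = 35.67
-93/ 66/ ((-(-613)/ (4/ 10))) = -31/ 33715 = -0.00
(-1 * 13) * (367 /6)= -4771 /6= -795.17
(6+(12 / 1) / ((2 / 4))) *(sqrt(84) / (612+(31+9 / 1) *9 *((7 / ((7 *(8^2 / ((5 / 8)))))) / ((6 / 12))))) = 640 *sqrt(21) / 6603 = 0.44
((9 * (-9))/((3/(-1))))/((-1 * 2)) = -27/2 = -13.50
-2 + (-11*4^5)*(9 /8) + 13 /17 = -215445 /17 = -12673.24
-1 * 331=-331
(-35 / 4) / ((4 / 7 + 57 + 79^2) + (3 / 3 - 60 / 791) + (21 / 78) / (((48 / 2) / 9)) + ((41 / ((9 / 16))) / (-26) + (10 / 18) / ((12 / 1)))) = -5552820 / 3996024667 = -0.00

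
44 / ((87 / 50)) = 2200 / 87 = 25.29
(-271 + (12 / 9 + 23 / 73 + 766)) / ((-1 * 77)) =-15538 / 2409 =-6.45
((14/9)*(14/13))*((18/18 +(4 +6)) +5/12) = 6713/351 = 19.13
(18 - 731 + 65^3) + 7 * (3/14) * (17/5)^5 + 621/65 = 22311500673/81250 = 274603.09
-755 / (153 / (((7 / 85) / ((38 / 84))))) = -14798 / 16473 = -0.90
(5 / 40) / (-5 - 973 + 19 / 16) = -2 / 15629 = -0.00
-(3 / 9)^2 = -0.11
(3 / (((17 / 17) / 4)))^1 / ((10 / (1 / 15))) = 2 / 25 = 0.08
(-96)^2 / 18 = 512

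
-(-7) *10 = 70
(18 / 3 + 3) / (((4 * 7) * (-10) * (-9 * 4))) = 1 / 1120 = 0.00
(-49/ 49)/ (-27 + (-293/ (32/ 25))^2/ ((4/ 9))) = -4096/ 482790033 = -0.00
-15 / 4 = -3.75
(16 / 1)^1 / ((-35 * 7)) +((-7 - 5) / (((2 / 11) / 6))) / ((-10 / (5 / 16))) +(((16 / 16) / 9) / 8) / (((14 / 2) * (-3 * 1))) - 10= 61097 / 26460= 2.31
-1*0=0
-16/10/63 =-8/315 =-0.03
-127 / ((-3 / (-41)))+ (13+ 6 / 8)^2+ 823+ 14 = -34061 / 48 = -709.60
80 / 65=16 / 13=1.23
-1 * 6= -6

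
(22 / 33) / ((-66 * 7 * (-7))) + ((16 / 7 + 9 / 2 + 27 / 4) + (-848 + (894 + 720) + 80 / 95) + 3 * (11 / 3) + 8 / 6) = 292253653 / 368676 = 792.71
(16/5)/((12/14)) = 56/15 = 3.73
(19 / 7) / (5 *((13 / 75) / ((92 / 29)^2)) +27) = 2412240 / 24071971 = 0.10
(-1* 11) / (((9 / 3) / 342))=-1254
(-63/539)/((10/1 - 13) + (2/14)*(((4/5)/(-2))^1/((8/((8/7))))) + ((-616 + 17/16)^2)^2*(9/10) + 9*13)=-41287680/45460595178799494067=-0.00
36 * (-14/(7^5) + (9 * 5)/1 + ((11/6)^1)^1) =4048014/2401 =1685.97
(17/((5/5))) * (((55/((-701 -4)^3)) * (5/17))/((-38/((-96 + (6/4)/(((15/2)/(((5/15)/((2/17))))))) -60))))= -51293/15978359700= -0.00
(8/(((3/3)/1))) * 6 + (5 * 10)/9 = 53.56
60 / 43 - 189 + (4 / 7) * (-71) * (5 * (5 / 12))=-245732 / 903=-272.13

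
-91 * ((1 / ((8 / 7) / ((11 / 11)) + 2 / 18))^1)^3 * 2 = -92.30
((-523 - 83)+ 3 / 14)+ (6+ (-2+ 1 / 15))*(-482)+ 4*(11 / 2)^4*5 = 6608839 / 420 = 15735.33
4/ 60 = 1/ 15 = 0.07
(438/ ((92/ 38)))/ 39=1387/ 299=4.64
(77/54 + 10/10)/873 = 131/47142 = 0.00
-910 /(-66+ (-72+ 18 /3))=455 /66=6.89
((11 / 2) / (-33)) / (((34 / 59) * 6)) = -59 / 1224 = -0.05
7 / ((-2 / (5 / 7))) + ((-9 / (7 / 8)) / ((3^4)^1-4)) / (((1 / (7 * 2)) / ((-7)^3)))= 14057 / 22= 638.95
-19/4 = -4.75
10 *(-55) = -550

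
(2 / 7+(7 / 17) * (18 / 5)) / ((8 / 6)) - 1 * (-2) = 1979 / 595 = 3.33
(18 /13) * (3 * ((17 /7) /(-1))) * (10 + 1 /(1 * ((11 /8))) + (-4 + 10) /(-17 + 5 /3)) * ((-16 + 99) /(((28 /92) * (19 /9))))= -1793225790 /133133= -13469.43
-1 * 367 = -367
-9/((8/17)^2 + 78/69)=-59823/8986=-6.66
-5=-5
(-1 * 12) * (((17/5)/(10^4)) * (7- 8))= 51/12500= 0.00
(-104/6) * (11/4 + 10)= -221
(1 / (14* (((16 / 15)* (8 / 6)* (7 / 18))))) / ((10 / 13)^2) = 13689 / 62720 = 0.22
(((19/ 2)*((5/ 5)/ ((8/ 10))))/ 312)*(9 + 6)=475/ 832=0.57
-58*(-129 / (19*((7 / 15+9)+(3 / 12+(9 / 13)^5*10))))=166680853560 / 4785971161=34.83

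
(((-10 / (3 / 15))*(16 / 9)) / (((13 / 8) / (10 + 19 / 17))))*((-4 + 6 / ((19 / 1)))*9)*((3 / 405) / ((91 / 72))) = 6451200 / 54587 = 118.18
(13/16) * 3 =39/16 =2.44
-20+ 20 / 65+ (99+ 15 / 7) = 81.45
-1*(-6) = 6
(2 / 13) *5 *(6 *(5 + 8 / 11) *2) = 7560 / 143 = 52.87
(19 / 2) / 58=0.16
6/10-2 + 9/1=38/5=7.60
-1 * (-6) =6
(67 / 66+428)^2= 801739225 / 4356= 184054.00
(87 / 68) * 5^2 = 31.99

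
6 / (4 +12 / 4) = 6 / 7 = 0.86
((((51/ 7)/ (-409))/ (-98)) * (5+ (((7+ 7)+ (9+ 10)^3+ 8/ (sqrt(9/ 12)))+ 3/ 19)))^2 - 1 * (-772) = 906431160 * sqrt(3)/ 373928405011+ 3140506973926327/ 4059794111548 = 773.57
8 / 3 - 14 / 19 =110 / 57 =1.93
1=1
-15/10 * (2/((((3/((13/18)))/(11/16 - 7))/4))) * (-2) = -1313/36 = -36.47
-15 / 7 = -2.14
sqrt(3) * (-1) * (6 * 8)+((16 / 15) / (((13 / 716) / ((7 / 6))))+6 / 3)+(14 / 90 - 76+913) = 531002 / 585 - 48 * sqrt(3) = 824.56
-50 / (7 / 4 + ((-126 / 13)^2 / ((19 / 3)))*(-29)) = 642200 / 5502371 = 0.12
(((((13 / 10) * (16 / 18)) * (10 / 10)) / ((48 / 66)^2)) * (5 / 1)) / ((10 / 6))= 1573 / 240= 6.55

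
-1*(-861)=861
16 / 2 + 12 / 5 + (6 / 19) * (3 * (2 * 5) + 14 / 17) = 32516 / 1615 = 20.13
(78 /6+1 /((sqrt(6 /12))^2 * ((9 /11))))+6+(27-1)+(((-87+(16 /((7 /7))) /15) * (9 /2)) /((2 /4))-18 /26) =-425089 /585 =-726.65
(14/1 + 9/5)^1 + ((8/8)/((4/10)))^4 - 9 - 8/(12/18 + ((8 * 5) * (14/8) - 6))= 354933/7760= 45.74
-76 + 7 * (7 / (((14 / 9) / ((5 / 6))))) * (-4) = -181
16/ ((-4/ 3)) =-12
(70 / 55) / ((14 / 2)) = 2 / 11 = 0.18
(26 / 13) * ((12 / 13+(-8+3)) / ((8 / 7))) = -371 / 52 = -7.13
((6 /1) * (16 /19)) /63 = 32 /399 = 0.08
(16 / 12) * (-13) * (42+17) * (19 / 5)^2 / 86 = -553774 / 3225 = -171.71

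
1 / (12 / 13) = 13 / 12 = 1.08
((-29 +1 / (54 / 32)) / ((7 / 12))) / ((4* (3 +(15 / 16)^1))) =-12272 / 3969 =-3.09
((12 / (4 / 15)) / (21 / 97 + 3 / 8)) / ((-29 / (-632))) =2452160 / 1479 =1657.99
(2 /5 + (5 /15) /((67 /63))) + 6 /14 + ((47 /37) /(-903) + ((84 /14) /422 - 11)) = -23250944191 /2361656535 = -9.85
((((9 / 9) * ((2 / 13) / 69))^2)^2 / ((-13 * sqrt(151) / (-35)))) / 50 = 56 * sqrt(151) / 6354188234877015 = 0.00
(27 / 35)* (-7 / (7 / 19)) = -513 / 35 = -14.66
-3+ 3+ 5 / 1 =5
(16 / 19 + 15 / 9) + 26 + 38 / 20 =17333 / 570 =30.41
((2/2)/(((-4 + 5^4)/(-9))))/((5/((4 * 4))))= -0.05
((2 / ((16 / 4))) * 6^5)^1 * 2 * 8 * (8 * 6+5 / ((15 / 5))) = 3089664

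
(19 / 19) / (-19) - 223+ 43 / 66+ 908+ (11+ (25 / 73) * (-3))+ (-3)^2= 64497883 / 91542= 704.57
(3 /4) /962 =3 /3848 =0.00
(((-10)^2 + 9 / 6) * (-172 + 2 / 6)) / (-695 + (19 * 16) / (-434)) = 22686265 / 905802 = 25.05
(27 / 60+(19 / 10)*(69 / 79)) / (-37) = -3333 / 58460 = -0.06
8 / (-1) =-8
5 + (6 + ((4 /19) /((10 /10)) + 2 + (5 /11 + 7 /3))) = 10031 /627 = 16.00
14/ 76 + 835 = 31737/ 38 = 835.18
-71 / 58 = -1.22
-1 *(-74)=74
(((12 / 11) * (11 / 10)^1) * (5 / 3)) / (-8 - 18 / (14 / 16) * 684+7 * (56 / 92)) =-161 / 1133005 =-0.00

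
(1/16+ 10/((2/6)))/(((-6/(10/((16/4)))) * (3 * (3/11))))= -26455/1728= -15.31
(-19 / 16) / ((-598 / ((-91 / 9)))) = -133 / 6624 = -0.02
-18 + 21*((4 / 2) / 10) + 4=-49 / 5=-9.80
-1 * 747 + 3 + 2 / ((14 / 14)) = -742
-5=-5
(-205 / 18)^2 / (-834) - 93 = -25172113 / 270216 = -93.16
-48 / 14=-3.43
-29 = -29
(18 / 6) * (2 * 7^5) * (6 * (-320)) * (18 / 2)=-1742549760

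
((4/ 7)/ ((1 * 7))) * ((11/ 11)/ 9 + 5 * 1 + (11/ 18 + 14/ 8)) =269/ 441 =0.61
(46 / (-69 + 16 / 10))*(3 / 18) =-115 / 1011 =-0.11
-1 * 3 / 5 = -3 / 5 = -0.60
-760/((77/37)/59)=-1659080/77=-21546.49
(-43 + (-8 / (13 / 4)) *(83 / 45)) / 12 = -27811 / 7020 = -3.96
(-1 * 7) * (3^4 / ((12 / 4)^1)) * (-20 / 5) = 756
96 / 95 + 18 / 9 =286 / 95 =3.01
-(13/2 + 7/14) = -7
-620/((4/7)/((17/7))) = -2635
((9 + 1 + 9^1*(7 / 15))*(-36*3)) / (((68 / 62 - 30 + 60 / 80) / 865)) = 164493936 / 3491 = 47119.43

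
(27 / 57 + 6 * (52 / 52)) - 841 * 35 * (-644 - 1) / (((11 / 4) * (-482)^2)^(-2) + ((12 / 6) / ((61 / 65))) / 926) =198026097077282618835679 / 24004972011412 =8249378378.08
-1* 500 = -500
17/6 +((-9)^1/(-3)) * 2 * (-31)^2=34613/6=5768.83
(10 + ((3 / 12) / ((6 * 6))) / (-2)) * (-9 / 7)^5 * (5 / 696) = -31481865 / 124775168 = -0.25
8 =8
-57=-57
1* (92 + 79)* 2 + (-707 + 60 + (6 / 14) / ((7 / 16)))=-14897 / 49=-304.02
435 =435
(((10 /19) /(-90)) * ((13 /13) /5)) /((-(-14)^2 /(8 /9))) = 2 /377055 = 0.00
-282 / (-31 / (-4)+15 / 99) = -37224 / 1043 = -35.69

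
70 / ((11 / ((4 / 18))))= 1.41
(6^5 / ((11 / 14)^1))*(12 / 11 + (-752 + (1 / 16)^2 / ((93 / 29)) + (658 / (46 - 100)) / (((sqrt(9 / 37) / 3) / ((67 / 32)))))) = -111502682487 / 15004 - 2777418*sqrt(37) / 11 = -8967382.62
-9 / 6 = -3 / 2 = -1.50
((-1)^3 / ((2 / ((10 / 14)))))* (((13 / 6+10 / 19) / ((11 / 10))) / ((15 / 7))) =-1535 / 3762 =-0.41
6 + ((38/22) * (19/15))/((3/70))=5648/99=57.05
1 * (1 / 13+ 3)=40 / 13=3.08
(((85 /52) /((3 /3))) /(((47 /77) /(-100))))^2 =26773140625 /373321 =71716.14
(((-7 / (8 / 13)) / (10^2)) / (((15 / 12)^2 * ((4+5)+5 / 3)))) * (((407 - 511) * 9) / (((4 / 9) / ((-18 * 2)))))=-517.44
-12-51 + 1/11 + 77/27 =-17837/297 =-60.06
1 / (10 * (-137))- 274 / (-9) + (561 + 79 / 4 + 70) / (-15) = -12.94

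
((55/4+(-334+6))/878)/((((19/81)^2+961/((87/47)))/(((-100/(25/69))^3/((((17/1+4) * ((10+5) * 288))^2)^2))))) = 147841217/690951711200623165440000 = 0.00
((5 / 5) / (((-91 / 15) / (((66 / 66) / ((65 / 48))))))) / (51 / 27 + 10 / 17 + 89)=-5508 / 4139317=-0.00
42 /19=2.21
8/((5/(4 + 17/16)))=81/10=8.10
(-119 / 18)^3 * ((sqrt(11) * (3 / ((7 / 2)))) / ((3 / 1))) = -273.81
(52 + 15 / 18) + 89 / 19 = 6557 / 114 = 57.52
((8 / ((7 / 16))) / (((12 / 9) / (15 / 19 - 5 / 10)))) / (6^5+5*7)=528 / 1038863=0.00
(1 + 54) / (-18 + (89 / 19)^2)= 19855 / 1423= 13.95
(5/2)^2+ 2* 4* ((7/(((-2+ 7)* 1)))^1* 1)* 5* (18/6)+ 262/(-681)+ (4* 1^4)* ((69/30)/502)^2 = 372973187737/2145184050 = 173.87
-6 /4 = -3 /2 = -1.50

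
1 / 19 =0.05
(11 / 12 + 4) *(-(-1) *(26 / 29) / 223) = 0.02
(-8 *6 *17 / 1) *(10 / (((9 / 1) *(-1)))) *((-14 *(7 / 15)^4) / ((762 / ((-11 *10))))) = 201146176 / 2314575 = 86.90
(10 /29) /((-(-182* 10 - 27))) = 10 /53563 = 0.00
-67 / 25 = -2.68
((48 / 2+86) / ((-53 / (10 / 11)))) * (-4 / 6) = 200 / 159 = 1.26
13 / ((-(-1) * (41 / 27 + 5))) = 351 / 176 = 1.99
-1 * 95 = -95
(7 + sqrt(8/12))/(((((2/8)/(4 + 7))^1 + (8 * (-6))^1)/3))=-924/2111 - 44 * sqrt(6)/2111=-0.49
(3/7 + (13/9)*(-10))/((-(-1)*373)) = -883/23499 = -0.04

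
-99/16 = -6.19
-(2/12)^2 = -1/36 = -0.03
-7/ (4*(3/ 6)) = -7/ 2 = -3.50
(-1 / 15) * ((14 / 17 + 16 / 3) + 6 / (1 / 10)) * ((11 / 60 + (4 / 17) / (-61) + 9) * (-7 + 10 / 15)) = 18306974791 / 71397450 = 256.41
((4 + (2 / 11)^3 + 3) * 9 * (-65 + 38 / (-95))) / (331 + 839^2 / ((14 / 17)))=-0.00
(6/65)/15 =2/325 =0.01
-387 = -387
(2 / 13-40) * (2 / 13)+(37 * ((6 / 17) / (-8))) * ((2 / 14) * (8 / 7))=-900506 / 140777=-6.40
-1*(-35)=35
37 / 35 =1.06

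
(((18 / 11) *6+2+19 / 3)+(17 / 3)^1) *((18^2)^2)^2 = 2887229670912 / 11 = 262475424628.36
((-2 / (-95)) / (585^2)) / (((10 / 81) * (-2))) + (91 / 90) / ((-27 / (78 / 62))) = -237414568 / 5039263125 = -0.05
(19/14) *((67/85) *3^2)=11457/1190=9.63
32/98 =16/49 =0.33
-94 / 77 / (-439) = 94 / 33803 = 0.00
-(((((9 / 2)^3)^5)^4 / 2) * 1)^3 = -5802988355301064263572941269018812264886757498342118039827603956893368389206154994705426429662904979537365662938773593537918329060451697709838267789886857631025156060199201 / 12259964326927110866866776217202473468949912977468817408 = -473328323032368049624111500000000000000000000000000000000000000000000000000000000000000000000000000000000000000000000.00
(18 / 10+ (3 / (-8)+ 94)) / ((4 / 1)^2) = 3817 / 640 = 5.96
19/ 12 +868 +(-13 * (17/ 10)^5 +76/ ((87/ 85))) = 2201838911/ 2900000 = 759.25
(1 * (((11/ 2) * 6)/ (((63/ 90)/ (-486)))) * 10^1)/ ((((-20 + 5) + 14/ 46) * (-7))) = -18443700/ 8281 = -2227.23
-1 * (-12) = 12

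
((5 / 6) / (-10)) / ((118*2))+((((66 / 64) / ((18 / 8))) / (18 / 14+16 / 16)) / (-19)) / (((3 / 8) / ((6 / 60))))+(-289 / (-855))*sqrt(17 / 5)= -5113 / 1614240+289*sqrt(85) / 4275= 0.62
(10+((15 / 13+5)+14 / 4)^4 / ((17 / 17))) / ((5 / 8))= 13913.01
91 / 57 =1.60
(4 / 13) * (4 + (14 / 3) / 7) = 56 / 39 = 1.44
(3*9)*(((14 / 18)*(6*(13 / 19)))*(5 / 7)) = 1170 / 19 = 61.58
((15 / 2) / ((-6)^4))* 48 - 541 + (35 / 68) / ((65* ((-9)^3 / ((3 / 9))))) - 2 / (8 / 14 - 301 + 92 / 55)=-120239463962545 / 222371019468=-540.72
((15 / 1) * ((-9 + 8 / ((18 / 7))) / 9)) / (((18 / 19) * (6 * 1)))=-5035 / 2916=-1.73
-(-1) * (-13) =-13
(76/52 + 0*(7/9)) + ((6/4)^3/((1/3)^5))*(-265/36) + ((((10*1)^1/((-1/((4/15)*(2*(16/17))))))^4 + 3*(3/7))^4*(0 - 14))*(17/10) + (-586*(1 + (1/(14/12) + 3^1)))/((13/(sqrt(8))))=-342641127397650095226560561105153673127514951/87908597469540437275949141380320 - 39848*sqrt(2)/91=-3897697578110.17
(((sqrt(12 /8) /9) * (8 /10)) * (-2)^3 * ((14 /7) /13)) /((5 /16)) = -512 * sqrt(6) /2925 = -0.43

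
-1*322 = -322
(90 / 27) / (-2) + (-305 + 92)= -644 / 3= -214.67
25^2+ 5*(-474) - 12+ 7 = -1750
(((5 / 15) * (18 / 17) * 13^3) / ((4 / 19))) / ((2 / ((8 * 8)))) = 2003664 / 17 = 117862.59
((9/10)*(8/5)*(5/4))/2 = 0.90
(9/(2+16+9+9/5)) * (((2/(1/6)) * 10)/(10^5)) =3/8000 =0.00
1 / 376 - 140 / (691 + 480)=-51469 / 440296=-0.12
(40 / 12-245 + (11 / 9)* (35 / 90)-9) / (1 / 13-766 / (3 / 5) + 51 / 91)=3688321 / 18811224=0.20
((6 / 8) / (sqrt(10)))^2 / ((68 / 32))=9 / 340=0.03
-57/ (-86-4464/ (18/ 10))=57/ 2566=0.02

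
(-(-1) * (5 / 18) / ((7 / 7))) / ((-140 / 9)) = -0.02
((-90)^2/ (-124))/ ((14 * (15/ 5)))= -675/ 434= -1.56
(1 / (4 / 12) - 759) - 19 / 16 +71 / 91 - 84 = -1223633 / 1456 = -840.41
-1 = -1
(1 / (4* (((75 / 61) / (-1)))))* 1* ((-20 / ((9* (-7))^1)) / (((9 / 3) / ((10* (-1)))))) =0.22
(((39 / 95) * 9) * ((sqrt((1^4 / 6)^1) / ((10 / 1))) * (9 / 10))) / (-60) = -351 * sqrt(6) / 380000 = -0.00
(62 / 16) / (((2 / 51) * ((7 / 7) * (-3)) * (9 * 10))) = -0.37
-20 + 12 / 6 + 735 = 717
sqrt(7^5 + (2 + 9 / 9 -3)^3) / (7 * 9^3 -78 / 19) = 0.03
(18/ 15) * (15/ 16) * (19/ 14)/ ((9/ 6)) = 57/ 56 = 1.02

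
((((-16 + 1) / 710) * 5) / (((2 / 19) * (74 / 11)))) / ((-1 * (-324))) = -1045 / 2269728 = -0.00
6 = 6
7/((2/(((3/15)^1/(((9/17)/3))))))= 119/30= 3.97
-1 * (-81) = 81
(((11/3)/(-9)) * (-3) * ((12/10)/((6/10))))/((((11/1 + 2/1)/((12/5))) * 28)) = 22/1365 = 0.02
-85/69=-1.23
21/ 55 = 0.38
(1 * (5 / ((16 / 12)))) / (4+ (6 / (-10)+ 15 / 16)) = 300 / 347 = 0.86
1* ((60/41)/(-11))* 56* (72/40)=-6048/451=-13.41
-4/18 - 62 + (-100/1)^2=89440/9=9937.78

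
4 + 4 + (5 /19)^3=54997 /6859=8.02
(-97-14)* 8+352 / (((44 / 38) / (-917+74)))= -257160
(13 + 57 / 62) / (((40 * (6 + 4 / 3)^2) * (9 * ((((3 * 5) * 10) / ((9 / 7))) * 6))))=863 / 840224000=0.00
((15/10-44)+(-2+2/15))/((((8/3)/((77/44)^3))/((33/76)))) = -15065589/389120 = -38.72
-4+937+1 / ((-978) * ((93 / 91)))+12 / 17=1443711295 / 1546218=933.70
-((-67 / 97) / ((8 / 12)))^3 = 8120601 / 7301384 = 1.11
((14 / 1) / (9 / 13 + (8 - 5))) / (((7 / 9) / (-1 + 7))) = 117 / 4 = 29.25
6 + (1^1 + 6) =13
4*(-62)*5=-1240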